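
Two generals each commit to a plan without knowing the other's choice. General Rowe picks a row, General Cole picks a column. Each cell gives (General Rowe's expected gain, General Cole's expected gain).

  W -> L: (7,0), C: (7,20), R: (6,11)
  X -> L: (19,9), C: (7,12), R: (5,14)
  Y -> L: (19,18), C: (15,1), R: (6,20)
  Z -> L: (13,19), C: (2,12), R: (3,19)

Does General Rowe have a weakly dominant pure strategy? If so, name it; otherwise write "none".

Y vs W: L: 19>7, C: 15>7, R: 6=6.
Y vs X: L: 19=19, C: 15>7, R: 6>5.
Y vs Z: L: 19>13, C: 15>2, R: 6>3.
Y is at least as good as every other strategy against every opponent action, so it is weakly dominant.

Y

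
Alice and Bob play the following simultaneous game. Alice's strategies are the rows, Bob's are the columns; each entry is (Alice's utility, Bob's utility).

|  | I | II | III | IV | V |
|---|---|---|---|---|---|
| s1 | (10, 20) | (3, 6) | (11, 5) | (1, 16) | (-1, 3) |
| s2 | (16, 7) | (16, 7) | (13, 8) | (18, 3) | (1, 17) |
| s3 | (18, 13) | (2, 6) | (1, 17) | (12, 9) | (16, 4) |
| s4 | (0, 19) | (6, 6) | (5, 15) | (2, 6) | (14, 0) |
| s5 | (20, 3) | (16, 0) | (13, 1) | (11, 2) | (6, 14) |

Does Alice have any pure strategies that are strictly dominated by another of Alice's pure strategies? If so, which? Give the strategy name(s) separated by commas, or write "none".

s2 strictly dominates s1 — I: 16>10, II: 16>3, III: 13>11, IV: 18>1, V: 1>-1.
Nothing dominates s2: s1 at I (16>10); s3 at II (16>2); s4 at I (16>0); s5 at II (16=16).
s3: no other strategy beats it everywhere (s1 at I (18>10); s2 at I (18>16); s4 at I (18>0); s5 at IV (12>11)).
s4 is not dominated — it holds its own against s1 at II (6>3); s2 at V (14>1); s3 at II (6>2); s5 at V (14>6).
s5 is not dominated — it holds its own against s1 at I (20>10); s2 at I (20>16); s3 at I (20>18); s4 at I (20>0).

s1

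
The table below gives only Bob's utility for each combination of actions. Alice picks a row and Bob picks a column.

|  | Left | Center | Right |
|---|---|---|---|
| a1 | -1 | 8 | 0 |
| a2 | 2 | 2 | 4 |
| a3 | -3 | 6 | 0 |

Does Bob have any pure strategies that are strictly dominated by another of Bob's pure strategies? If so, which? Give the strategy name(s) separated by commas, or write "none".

Left: dominated, since Right does at least as well everywhere (a1: 0>-1, a2: 4>2, a3: 0>-3).
Center: no other strategy beats it everywhere (Left at a1 (8>-1); Right at a1 (8>0)).
Nothing dominates Right: Left at a1 (0>-1); Center at a2 (4>2).

Left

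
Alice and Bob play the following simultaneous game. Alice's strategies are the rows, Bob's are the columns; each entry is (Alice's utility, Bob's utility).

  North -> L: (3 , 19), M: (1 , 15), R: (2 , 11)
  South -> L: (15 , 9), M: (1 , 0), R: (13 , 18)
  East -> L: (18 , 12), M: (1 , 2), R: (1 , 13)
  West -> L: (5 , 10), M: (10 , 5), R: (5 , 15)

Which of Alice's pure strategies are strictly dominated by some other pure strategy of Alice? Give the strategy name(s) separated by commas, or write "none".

West strictly dominates North — L: 5>3, M: 10>1, R: 5>2.
South is not dominated — it holds its own against North at L (15>3); East at M (1=1); West at L (15>5).
East is not dominated — it holds its own against North at L (18>3); South at L (18>15); West at L (18>5).
West: no other strategy beats it everywhere (North at L (5>3); South at M (10>1); East at M (10>1)).

North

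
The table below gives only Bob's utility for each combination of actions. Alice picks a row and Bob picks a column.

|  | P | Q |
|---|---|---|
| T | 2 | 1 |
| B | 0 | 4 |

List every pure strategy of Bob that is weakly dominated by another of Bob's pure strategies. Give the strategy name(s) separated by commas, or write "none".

Nothing dominates P: Q at T (2>1).
Nothing dominates Q: P at B (4>0).

none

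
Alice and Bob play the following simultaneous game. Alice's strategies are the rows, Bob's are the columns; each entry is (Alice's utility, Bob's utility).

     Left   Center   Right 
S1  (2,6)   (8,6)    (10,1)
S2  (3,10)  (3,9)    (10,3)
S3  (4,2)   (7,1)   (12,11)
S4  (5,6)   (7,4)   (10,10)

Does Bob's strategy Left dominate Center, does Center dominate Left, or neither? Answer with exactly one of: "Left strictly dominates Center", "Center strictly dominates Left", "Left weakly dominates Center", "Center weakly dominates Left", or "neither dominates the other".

Left weakly dominates Center

Left's payoffs vs Center's, by Alice's action — S1: 6=6, S2: 10>9, S3: 2>1, S4: 6>4.
Left is at least as good everywhere and strictly better somewhere (tied only at S1), so Left weakly but not strictly dominates Center.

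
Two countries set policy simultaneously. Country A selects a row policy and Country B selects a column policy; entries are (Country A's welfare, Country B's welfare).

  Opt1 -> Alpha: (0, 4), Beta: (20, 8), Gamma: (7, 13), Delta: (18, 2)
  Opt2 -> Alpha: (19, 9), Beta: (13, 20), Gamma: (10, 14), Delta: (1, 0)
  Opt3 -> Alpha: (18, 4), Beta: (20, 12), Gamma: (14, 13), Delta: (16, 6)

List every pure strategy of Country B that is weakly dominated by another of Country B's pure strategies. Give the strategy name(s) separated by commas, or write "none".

Alpha is weakly dominated by Beta (Opt1: 8>4, Opt2: 20>9, Opt3: 12>4).
Nothing dominates Beta: Alpha at Opt1 (8>4); Gamma at Opt2 (20>14); Delta at Opt1 (8>2).
Nothing dominates Gamma: Alpha at Opt1 (13>4); Beta at Opt1 (13>8); Delta at Opt1 (13>2).
Delta is weakly dominated by Beta (Opt1: 8>2, Opt2: 20>0, Opt3: 12>6).

Alpha, Delta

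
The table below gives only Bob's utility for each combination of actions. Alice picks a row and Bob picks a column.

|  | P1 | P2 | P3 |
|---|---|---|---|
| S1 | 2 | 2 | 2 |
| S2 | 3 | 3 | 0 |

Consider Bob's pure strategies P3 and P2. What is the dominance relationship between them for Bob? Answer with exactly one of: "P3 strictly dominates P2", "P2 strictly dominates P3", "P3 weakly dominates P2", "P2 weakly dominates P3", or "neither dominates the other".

P3's payoffs vs P2's, by Alice's action — S1: 2=2, S2: 0<3.
P2 is at least as good everywhere and strictly better somewhere (tied at S1), so P2 weakly dominates P3.

P2 weakly dominates P3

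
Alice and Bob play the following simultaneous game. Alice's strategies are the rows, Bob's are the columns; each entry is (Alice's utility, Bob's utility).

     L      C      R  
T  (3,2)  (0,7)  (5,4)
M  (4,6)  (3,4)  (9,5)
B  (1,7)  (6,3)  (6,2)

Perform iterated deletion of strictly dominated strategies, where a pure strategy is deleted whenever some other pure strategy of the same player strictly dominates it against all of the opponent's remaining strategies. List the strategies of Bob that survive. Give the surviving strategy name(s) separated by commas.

L

Row T is eliminated: M beats it against every remaining column (L: 4>3, C: 3>0, R: 9>5).
Bob's strategy C is strictly dominated by L (M: 6>4, B: 7>3) and is removed.
Row B is eliminated: M beats it against every remaining column (L: 4>1, R: 9>6).
For Bob, L strictly dominates R on the remaining rows (M: 6>5); eliminate R.
Among the remaining strategies, none is strictly dominated by another pure strategy of the same player, so the elimination stops.
Surviving strategies — Alice: {M}; Bob: {L}.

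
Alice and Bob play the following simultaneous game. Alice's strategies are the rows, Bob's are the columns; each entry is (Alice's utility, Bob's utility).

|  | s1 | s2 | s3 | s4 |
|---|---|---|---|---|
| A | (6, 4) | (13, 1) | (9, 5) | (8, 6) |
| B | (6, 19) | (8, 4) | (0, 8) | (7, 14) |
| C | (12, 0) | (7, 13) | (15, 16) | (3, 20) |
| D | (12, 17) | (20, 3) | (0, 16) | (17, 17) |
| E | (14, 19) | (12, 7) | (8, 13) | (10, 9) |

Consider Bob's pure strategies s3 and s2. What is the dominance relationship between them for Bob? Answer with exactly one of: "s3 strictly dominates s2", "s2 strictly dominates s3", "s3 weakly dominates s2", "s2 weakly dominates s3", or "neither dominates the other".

Compare s3 to s2 across each opponent action: A: 5>1, B: 8>4, C: 16>13, D: 16>3, E: 13>7.
s3 gives a strictly higher payoff against each opponent action, so s3 strictly dominates s2.

s3 strictly dominates s2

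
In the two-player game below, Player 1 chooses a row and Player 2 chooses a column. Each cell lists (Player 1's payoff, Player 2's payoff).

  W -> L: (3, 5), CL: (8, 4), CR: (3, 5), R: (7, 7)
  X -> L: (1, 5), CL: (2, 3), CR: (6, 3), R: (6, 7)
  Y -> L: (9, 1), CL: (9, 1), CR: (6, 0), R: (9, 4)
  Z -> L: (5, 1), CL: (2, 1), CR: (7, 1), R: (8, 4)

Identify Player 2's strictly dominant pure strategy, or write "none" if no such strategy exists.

R vs L: W: 7>5, X: 7>5, Y: 4>1, Z: 4>1.
R vs CL: W: 7>4, X: 7>3, Y: 4>1, Z: 4>1.
R vs CR: W: 7>5, X: 7>3, Y: 4>0, Z: 4>1.
R strictly beats every other strategy against every opponent action, so it is strictly dominant.

R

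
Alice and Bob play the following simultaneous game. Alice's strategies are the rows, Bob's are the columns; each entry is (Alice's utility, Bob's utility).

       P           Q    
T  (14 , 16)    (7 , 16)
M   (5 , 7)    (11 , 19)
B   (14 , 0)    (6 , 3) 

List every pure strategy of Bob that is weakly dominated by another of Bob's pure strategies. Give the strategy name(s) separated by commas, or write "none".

P

P: dominated, since Q does at least as well everywhere (T: 16=16, M: 19>7, B: 3>0).
Q: no other strategy beats it everywhere (P at M (19>7)).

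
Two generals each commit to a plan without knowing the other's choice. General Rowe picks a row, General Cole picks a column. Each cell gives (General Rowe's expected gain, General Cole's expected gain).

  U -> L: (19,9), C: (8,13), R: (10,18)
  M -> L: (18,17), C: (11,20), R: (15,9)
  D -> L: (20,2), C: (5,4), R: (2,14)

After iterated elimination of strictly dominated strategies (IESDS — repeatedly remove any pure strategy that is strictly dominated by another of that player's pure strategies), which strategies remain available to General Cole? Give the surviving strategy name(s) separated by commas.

C

General Cole's strategy L is strictly dominated by C (U: 13>9, M: 20>17, D: 4>2) and is removed.
General Rowe's strategy U is strictly dominated by M (C: 11>8, R: 15>10) and is removed.
General Rowe's strategy D is strictly dominated by M (C: 11>5, R: 15>2) and is removed.
General Cole's strategy R is strictly dominated by C (M: 20>9) and is removed.
Among the remaining strategies, none is strictly dominated by another pure strategy of the same player, so the elimination stops.
Surviving strategies — General Rowe: {M}; General Cole: {C}.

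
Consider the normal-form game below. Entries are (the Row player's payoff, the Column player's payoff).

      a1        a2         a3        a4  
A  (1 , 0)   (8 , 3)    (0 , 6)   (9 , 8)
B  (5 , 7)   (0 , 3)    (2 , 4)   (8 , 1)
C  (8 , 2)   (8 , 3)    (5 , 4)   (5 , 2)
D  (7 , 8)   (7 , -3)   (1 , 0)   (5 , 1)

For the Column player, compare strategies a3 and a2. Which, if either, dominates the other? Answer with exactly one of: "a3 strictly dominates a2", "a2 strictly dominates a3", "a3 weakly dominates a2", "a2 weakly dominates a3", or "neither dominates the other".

a3 strictly dominates a2

a3's payoffs vs a2's, by the Row player's action — A: 6>3, B: 4>3, C: 4>3, D: 0>-3.
Every comparison favours a3, so a3 strictly dominates a2.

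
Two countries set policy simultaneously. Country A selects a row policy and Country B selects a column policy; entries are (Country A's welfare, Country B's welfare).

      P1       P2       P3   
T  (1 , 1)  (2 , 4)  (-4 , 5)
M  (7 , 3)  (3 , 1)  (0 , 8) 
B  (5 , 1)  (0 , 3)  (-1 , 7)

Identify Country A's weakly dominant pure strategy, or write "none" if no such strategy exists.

M

M vs T: P1: 7>1, P2: 3>2, P3: 0>-4.
M vs B: P1: 7>5, P2: 3>0, P3: 0>-1.
M is at least as good as every other strategy against every opponent action, so it is weakly dominant.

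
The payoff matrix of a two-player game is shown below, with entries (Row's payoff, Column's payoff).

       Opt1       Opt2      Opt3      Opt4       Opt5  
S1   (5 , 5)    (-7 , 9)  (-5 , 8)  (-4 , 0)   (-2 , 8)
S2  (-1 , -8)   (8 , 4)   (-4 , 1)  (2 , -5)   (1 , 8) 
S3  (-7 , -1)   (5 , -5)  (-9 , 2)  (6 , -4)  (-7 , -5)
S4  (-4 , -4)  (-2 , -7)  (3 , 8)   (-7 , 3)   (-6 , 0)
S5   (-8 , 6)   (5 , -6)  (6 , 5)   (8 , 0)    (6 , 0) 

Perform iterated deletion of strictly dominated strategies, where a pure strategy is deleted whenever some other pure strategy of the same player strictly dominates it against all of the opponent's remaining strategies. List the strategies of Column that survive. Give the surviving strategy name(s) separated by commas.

Column Opt4 is eliminated: Opt3 beats it against every remaining row (S1: 8>0, S2: 1>-5, S3: 2>-4, S4: 8>3, S5: 5>0).
For Row, S2 strictly dominates S3 on the remaining columns (Opt1: -1>-7, Opt2: 8>5, Opt3: -4>-9, Opt5: 1>-7); eliminate S3.
Among the remaining strategies, none is strictly dominated by another pure strategy of the same player, so the elimination stops.
Surviving strategies — Row: {S1, S2, S4, S5}; Column: {Opt1, Opt2, Opt3, Opt5}.

Opt1, Opt2, Opt3, Opt5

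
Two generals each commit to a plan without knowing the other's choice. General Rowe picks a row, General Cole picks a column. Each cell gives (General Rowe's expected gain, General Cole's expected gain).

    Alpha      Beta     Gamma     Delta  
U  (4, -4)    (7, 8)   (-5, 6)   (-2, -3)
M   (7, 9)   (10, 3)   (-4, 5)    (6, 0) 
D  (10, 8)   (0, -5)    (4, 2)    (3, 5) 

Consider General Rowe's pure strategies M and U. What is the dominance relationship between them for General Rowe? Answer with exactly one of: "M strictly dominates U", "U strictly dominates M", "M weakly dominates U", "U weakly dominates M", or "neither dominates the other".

Compare M to U across each opponent action: Alpha: 7>4, Beta: 10>7, Gamma: -4>-5, Delta: 6>-2.
M gives a strictly higher payoff against each opponent action, so M strictly dominates U.

M strictly dominates U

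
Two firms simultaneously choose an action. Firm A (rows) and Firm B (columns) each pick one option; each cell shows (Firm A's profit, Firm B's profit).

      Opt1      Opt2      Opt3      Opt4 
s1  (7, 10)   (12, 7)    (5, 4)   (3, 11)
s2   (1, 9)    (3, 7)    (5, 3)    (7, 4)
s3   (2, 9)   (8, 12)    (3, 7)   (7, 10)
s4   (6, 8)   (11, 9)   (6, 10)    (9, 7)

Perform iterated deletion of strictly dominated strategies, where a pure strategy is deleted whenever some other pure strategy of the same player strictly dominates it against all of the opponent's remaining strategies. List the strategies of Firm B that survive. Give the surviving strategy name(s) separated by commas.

Row s2 is eliminated: s4 beats it against every remaining column (Opt1: 6>1, Opt2: 11>3, Opt3: 6>5, Opt4: 9>7).
For Firm A, s4 strictly dominates s3 on the remaining columns (Opt1: 6>2, Opt2: 11>8, Opt3: 6>3, Opt4: 9>7); eliminate s3.
Among the remaining strategies, none is strictly dominated by another pure strategy of the same player, so the elimination stops.
Surviving strategies — Firm A: {s1, s4}; Firm B: {Opt1, Opt2, Opt3, Opt4}.

Opt1, Opt2, Opt3, Opt4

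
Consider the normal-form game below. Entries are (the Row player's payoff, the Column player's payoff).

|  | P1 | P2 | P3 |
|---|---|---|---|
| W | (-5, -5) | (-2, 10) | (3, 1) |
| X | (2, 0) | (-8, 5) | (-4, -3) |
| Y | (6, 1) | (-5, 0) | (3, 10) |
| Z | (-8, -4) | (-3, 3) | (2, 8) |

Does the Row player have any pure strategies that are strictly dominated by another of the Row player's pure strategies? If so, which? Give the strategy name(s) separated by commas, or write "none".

X, Z

Nothing dominates W: X at P2 (-2>-8); Y at P2 (-2>-5); Z at P1 (-5>-8).
X: dominated, since Y does at least as well everywhere (P1: 6>2, P2: -5>-8, P3: 3>-4).
Y is not dominated — it holds its own against W at P1 (6>-5); X at P1 (6>2); Z at P1 (6>-8).
Z: dominated, since W does at least as well everywhere (P1: -5>-8, P2: -2>-3, P3: 3>2).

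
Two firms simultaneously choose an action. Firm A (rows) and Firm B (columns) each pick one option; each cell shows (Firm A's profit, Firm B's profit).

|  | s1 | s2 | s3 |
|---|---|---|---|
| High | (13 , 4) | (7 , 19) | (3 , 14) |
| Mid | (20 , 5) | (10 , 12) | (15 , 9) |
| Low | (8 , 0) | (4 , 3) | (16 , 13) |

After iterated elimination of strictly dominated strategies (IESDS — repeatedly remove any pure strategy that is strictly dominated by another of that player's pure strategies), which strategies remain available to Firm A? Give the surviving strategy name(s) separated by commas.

Mid, Low

Firm A's strategy High is strictly dominated by Mid (s1: 20>13, s2: 10>7, s3: 15>3) and is removed.
Firm B's strategy s1 is strictly dominated by s2 (Mid: 12>5, Low: 3>0) and is removed.
Among the remaining strategies, none is strictly dominated by another pure strategy of the same player, so the elimination stops.
Surviving strategies — Firm A: {Mid, Low}; Firm B: {s2, s3}.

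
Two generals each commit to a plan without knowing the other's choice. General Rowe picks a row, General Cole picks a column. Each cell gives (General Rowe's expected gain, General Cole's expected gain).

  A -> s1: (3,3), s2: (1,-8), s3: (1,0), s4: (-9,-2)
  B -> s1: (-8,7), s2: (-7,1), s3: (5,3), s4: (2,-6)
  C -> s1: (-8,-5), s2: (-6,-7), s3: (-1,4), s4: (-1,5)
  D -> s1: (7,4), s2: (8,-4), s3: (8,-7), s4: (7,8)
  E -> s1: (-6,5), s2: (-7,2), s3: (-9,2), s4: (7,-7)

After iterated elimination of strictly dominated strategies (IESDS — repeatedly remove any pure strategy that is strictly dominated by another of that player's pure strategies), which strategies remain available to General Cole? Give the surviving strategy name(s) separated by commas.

s1, s4

For General Rowe, D strictly dominates A on the remaining columns (s1: 7>3, s2: 8>1, s3: 8>1, s4: 7>-9); eliminate A.
General Rowe's strategy B is strictly dominated by D (s1: 7>-8, s2: 8>-7, s3: 8>5, s4: 7>2) and is removed.
General Rowe's strategy C is strictly dominated by D (s1: 7>-8, s2: 8>-6, s3: 8>-1, s4: 7>-1) and is removed.
For General Cole, s1 strictly dominates s2 on the remaining rows (D: 4>-4, E: 5>2); eliminate s2.
Column s3 is eliminated: s1 beats it against every remaining row (D: 4>-7, E: 5>2).
Among the remaining strategies, none is strictly dominated by another pure strategy of the same player, so the elimination stops.
Surviving strategies — General Rowe: {D, E}; General Cole: {s1, s4}.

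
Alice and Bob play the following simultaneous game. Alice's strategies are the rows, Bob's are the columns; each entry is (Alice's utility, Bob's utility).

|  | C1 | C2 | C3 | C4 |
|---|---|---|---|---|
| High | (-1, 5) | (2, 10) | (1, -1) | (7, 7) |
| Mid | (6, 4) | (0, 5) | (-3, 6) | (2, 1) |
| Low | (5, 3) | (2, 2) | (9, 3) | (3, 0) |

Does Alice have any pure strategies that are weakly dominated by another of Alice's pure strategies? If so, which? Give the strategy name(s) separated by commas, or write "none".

High is not dominated — it holds its own against Mid at C2 (2>0); Low at C4 (7>3).
Mid: no other strategy beats it everywhere (High at C1 (6>-1); Low at C1 (6>5)).
Low is not dominated — it holds its own against High at C1 (5>-1); Mid at C2 (2>0).

none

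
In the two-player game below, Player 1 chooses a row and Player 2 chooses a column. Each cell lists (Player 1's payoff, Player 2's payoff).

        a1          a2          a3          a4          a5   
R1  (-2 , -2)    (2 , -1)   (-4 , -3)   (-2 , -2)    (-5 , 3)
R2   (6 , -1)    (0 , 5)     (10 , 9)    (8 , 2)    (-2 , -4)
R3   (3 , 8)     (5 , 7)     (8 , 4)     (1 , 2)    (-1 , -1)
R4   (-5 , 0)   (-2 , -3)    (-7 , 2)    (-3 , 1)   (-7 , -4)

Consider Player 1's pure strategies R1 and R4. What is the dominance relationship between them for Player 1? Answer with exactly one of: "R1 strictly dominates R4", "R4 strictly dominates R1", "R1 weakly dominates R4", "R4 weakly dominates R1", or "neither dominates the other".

R1's payoffs vs R4's, by Player 2's action — a1: -2>-5, a2: 2>-2, a3: -4>-7, a4: -2>-3, a5: -5>-7.
Every comparison favours R1, so R1 strictly dominates R4.

R1 strictly dominates R4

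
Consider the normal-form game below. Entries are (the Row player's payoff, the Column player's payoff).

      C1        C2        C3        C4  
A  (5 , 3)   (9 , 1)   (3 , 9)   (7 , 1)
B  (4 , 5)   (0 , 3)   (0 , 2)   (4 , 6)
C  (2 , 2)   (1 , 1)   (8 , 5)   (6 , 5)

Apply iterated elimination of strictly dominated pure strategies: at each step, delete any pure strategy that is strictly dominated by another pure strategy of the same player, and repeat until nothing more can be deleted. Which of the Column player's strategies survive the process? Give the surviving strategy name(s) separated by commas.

For the Row player, A strictly dominates B on the remaining columns (C1: 5>4, C2: 9>0, C3: 3>0, C4: 7>4); eliminate B.
The Column player's strategy C1 is strictly dominated by C3 (A: 9>3, C: 5>2) and is removed.
For the Column player, C3 strictly dominates C2 on the remaining rows (A: 9>1, C: 5>1); eliminate C2.
Among the remaining strategies, none is strictly dominated by another pure strategy of the same player, so the elimination stops.
Surviving strategies — the Row player: {A, C}; the Column player: {C3, C4}.

C3, C4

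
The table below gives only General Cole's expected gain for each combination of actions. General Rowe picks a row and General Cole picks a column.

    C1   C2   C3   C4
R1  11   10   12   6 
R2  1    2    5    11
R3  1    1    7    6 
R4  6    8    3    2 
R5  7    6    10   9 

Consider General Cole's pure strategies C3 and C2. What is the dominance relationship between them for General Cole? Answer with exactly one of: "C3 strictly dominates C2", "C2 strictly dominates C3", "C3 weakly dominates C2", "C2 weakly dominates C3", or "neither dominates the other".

Compare C3 to C2 across each opponent action: R1: 12>10, R2: 5>2, R3: 7>1, R4: 3<8, R5: 10>6.
C3 does better at R1, R2, R3, R5 but worse at R4; neither strategy dominates the other.

neither dominates the other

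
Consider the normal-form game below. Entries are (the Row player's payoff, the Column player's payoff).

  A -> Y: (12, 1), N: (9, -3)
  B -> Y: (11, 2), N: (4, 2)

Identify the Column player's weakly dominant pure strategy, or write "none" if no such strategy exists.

Y vs N: A: 1>-3, B: 2=2.
Y is at least as good as every other strategy against every opponent action, so it is weakly dominant.

Y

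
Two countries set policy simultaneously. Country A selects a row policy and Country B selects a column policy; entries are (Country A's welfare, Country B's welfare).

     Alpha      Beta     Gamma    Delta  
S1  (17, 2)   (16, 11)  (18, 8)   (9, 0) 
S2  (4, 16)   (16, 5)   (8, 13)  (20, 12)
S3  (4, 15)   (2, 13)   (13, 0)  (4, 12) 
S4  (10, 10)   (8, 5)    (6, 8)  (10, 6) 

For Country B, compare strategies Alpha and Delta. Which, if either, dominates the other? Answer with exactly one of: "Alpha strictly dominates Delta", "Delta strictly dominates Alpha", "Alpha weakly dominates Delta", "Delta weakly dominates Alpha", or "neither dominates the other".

Compare Alpha to Delta across each choice by Country A: S1: 2>0, S2: 16>12, S3: 15>12, S4: 10>6.
Every comparison favours Alpha, so Alpha strictly dominates Delta.

Alpha strictly dominates Delta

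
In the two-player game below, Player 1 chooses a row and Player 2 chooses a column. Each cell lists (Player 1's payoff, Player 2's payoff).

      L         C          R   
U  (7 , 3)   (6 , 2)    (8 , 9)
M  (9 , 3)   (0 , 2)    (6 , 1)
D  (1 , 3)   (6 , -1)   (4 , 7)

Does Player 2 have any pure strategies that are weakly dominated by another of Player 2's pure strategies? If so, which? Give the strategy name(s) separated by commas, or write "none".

C

Nothing dominates L: C at U (3>2); R at M (3>1).
C: dominated, since L does at least as well everywhere (U: 3>2, M: 3>2, D: 3>-1).
R is not dominated — it holds its own against L at U (9>3); C at U (9>2).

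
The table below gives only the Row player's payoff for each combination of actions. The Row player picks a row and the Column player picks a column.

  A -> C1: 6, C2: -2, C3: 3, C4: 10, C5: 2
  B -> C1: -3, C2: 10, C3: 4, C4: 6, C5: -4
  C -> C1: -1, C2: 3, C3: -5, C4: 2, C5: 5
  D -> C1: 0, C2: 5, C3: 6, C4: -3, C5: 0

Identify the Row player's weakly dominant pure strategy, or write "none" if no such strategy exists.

A fails to dominate B at C2 (-2<10).
B fails to dominate A at C1 (-3<6).
C fails to dominate A at C1 (-1<6).
D fails to dominate A at C1 (0<6).
No single strategy dominates all the others.

none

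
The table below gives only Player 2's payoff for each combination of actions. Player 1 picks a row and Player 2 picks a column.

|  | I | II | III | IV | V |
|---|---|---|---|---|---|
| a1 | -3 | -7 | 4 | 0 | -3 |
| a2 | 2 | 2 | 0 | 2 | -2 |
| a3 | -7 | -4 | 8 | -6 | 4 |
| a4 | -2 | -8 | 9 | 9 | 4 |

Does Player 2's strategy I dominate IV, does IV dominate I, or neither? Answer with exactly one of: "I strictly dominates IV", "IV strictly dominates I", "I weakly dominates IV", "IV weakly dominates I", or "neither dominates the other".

I's payoffs vs IV's, by Player 1's action — a1: -3<0, a2: 2=2, a3: -7<-6, a4: -2<9.
IV is at least as good everywhere and strictly better somewhere (tied at a2), so IV weakly dominates I.

IV weakly dominates I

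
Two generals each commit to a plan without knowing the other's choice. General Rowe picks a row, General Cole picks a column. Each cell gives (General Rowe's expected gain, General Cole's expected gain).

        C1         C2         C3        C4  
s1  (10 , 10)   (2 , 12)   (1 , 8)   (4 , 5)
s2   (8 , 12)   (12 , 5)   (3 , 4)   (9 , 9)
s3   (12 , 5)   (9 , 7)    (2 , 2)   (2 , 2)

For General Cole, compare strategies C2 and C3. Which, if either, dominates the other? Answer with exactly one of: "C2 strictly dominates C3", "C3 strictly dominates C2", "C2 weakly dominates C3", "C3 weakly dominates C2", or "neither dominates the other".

Compare C2 to C3 across each choice by General Rowe: s1: 12>8, s2: 5>4, s3: 7>2.
Every comparison favours C2, so C2 strictly dominates C3.

C2 strictly dominates C3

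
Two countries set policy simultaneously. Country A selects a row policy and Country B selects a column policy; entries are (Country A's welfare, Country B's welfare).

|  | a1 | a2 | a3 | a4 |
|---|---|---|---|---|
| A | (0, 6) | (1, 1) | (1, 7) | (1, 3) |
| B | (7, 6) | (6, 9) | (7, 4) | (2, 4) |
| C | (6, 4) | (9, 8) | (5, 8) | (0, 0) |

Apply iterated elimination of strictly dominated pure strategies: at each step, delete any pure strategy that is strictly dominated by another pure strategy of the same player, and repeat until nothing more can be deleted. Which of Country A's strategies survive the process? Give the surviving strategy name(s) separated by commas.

B, C

For Country A, B strictly dominates A on the remaining columns (a1: 7>0, a2: 6>1, a3: 7>1, a4: 2>1); eliminate A.
Country B's strategy a1 is strictly dominated by a2 (B: 9>6, C: 8>4) and is removed.
For Country B, a2 strictly dominates a4 on the remaining rows (B: 9>4, C: 8>0); eliminate a4.
Among the remaining strategies, none is strictly dominated by another pure strategy of the same player, so the elimination stops.
Surviving strategies — Country A: {B, C}; Country B: {a2, a3}.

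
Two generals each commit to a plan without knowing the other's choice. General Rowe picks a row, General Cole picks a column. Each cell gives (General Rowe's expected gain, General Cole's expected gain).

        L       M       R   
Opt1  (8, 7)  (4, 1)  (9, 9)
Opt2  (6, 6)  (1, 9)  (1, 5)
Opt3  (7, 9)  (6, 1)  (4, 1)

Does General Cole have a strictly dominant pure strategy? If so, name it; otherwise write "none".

none

L fails to dominate M at Opt2 (6<9).
M fails to dominate L at Opt1 (1<7).
R fails to dominate L at Opt2 (5<6).
No single strategy dominates all the others.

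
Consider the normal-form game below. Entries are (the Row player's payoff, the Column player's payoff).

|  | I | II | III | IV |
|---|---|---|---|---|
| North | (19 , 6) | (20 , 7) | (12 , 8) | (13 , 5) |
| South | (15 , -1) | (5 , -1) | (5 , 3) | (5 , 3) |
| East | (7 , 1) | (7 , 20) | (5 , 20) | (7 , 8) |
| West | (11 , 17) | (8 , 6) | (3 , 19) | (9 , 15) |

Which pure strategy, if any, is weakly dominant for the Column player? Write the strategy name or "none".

III vs I: North: 8>6, South: 3>-1, East: 20>1, West: 19>17.
III vs II: North: 8>7, South: 3>-1, East: 20=20, West: 19>6.
III vs IV: North: 8>5, South: 3=3, East: 20>8, West: 19>15.
III is at least as good as every other strategy against every opponent action, so it is weakly dominant.

III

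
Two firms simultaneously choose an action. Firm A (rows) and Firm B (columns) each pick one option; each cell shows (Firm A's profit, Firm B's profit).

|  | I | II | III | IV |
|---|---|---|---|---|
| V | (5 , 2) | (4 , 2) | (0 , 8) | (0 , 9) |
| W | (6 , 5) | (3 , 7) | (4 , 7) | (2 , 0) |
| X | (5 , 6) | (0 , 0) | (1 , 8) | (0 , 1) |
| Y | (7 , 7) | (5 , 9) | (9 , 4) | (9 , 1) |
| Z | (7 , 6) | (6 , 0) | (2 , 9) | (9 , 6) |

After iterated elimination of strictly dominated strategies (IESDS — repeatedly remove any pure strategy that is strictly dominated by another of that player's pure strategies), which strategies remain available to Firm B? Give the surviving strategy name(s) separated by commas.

Row V is eliminated: Y beats it against every remaining column (I: 7>5, II: 5>4, III: 9>0, IV: 9>0).
For Firm A, Y strictly dominates W on the remaining columns (I: 7>6, II: 5>3, III: 9>4, IV: 9>2); eliminate W.
Firm A's strategy X is strictly dominated by Y (I: 7>5, II: 5>0, III: 9>1, IV: 9>0) and is removed.
Firm B's strategy IV is strictly dominated by III (Y: 4>1, Z: 9>6) and is removed.
Among the remaining strategies, none is strictly dominated by another pure strategy of the same player, so the elimination stops.
Surviving strategies — Firm A: {Y, Z}; Firm B: {I, II, III}.

I, II, III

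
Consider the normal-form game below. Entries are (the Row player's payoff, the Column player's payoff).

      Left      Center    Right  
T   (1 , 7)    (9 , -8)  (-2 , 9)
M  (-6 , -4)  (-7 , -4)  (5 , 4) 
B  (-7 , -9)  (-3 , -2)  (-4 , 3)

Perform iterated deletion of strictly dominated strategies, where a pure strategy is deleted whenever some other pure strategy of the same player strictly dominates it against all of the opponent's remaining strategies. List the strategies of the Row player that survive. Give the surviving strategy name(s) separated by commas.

The Row player's strategy B is strictly dominated by T (Left: 1>-7, Center: 9>-3, Right: -2>-4) and is removed.
Column Left is eliminated: Right beats it against every remaining row (T: 9>7, M: 4>-4).
Column Center is eliminated: Right beats it against every remaining row (T: 9>-8, M: 4>-4).
Row T is eliminated: M beats it against every remaining column (Right: 5>-2).
Among the remaining strategies, none is strictly dominated by another pure strategy of the same player, so the elimination stops.
Surviving strategies — the Row player: {M}; the Column player: {Right}.

M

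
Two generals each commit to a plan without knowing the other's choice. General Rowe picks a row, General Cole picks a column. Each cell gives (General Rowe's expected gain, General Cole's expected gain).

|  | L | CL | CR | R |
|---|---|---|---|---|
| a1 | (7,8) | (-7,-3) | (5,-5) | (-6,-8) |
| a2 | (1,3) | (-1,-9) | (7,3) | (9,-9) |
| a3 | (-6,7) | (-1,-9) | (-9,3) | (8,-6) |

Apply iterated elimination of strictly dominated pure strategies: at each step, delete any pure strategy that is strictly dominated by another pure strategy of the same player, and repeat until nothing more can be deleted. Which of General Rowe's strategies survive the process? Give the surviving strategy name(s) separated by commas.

For General Cole, L strictly dominates CL on the remaining rows (a1: 8>-3, a2: 3>-9, a3: 7>-9); eliminate CL.
Row a3 is eliminated: a2 beats it against every remaining column (L: 1>-6, CR: 7>-9, R: 9>8).
General Cole's strategy R is strictly dominated by L (a1: 8>-8, a2: 3>-9) and is removed.
Among the remaining strategies, none is strictly dominated by another pure strategy of the same player, so the elimination stops.
Surviving strategies — General Rowe: {a1, a2}; General Cole: {L, CR}.

a1, a2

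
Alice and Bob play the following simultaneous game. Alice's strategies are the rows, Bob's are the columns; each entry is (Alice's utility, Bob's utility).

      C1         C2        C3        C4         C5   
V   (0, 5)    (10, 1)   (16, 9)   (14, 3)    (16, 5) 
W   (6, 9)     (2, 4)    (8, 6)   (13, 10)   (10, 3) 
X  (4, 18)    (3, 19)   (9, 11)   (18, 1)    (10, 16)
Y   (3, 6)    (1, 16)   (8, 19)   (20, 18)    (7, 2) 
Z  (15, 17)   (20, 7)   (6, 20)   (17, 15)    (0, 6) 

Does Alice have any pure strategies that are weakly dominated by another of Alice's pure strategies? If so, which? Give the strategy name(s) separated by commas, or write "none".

none

V is not dominated — it holds its own against W at C2 (10>2); X at C2 (10>3); Y at C2 (10>1); Z at C3 (16>6).
W is not dominated — it holds its own against V at C1 (6>0); X at C1 (6>4); Y at C1 (6>3); Z at C3 (8>6).
X: no other strategy beats it everywhere (V at C1 (4>0); W at C2 (3>2); Y at C1 (4>3); Z at C3 (9>6)).
Nothing dominates Y: V at C1 (3>0); W at C4 (20>13); X at C4 (20>18); Z at C3 (8>6).
Z is not dominated — it holds its own against V at C1 (15>0); W at C1 (15>6); X at C1 (15>4); Y at C1 (15>3).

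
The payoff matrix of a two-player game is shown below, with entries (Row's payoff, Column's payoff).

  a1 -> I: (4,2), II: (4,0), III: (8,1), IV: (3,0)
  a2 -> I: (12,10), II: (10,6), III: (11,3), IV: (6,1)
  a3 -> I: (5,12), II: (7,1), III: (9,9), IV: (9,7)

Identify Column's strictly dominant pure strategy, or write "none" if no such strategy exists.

I

I vs II: a1: 2>0, a2: 10>6, a3: 12>1.
I vs III: a1: 2>1, a2: 10>3, a3: 12>9.
I vs IV: a1: 2>0, a2: 10>1, a3: 12>7.
I strictly beats every other strategy against every opponent action, so it is strictly dominant.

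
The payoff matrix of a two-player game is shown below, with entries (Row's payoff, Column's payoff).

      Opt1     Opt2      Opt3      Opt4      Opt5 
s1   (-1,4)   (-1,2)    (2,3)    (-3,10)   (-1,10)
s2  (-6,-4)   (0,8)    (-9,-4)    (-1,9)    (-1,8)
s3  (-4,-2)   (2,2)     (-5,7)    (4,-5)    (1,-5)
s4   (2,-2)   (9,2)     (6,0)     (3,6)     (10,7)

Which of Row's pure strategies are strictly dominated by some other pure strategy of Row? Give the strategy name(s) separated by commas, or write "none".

s1, s2

s4 strictly dominates s1 — Opt1: 2>-1, Opt2: 9>-1, Opt3: 6>2, Opt4: 3>-3, Opt5: 10>-1.
s2: dominated, since s3 does at least as well everywhere (Opt1: -4>-6, Opt2: 2>0, Opt3: -5>-9, Opt4: 4>-1, Opt5: 1>-1).
Nothing dominates s3: s1 at Opt2 (2>-1); s2 at Opt1 (-4>-6); s4 at Opt4 (4>3).
s4: no other strategy beats it everywhere (s1 at Opt1 (2>-1); s2 at Opt1 (2>-6); s3 at Opt1 (2>-4)).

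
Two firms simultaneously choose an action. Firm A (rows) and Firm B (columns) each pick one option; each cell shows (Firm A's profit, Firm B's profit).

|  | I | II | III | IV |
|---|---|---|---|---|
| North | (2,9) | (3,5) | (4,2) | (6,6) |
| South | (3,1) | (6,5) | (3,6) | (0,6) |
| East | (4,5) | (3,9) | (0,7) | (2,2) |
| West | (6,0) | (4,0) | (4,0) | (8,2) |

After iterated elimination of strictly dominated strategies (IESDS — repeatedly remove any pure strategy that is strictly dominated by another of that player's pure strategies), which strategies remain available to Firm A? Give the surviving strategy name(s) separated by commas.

West

Row East is eliminated: West beats it against every remaining column (I: 6>4, II: 4>3, III: 4>0, IV: 8>2).
For Firm B, IV strictly dominates II on the remaining rows (North: 6>5, South: 6>5, West: 2>0); eliminate II.
Firm A's strategy South is strictly dominated by West (I: 6>3, III: 4>3, IV: 8>0) and is removed.
For Firm B, IV strictly dominates III on the remaining rows (North: 6>2, West: 2>0); eliminate III.
For Firm A, West strictly dominates North on the remaining columns (I: 6>2, IV: 8>6); eliminate North.
For Firm B, IV strictly dominates I on the remaining rows (West: 2>0); eliminate I.
Among the remaining strategies, none is strictly dominated by another pure strategy of the same player, so the elimination stops.
Surviving strategies — Firm A: {West}; Firm B: {IV}.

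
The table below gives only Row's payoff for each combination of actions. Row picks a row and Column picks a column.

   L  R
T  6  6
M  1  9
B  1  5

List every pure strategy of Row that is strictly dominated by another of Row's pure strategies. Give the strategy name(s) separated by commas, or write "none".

B

Nothing dominates T: M at L (6>1); B at L (6>1).
M is not dominated — it holds its own against T at R (9>6); B at L (1=1).
T strictly dominates B — L: 6>1, R: 6>5.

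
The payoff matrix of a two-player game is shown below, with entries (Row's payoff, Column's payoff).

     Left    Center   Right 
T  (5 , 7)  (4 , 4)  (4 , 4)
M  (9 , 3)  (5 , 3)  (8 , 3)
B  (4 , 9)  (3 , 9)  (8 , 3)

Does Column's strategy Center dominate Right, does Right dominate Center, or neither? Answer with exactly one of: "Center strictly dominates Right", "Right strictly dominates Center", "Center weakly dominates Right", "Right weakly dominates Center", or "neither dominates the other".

Center weakly dominates Right

Center's payoffs vs Right's, by Row's action — T: 4=4, M: 3=3, B: 9>3.
Center is at least as good everywhere and strictly better somewhere (tied only at T, M), so Center weakly but not strictly dominates Right.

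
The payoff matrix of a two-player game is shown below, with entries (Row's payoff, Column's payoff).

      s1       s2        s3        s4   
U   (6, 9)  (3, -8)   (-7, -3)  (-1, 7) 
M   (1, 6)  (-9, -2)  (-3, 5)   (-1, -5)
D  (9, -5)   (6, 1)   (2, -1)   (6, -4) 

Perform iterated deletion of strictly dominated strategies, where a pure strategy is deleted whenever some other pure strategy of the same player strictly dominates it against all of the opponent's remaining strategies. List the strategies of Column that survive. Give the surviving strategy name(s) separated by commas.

For Row, D strictly dominates U on the remaining columns (s1: 9>6, s2: 6>3, s3: 2>-7, s4: 6>-1); eliminate U.
For Row, D strictly dominates M on the remaining columns (s1: 9>1, s2: 6>-9, s3: 2>-3, s4: 6>-1); eliminate M.
Column s1 is eliminated: s2 beats it against every remaining row (D: 1>-5).
Column's strategy s3 is strictly dominated by s2 (D: 1>-1) and is removed.
Column's strategy s4 is strictly dominated by s2 (D: 1>-4) and is removed.
Among the remaining strategies, none is strictly dominated by another pure strategy of the same player, so the elimination stops.
Surviving strategies — Row: {D}; Column: {s2}.

s2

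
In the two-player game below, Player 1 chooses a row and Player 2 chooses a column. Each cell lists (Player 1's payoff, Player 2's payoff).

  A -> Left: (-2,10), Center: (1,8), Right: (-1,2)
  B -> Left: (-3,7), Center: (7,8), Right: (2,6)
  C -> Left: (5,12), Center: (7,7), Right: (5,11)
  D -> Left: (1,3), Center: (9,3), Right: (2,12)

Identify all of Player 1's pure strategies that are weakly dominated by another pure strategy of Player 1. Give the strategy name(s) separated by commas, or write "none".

A, B

A: dominated, since C does at least as well everywhere (Left: 5>-2, Center: 7>1, Right: 5>-1).
C weakly dominates B — Left: 5>-3, Center: 7=7, Right: 5>2.
C: no other strategy beats it everywhere (A at Left (5>-2); B at Left (5>-3); D at Left (5>1)).
D: no other strategy beats it everywhere (A at Left (1>-2); B at Left (1>-3); C at Center (9>7)).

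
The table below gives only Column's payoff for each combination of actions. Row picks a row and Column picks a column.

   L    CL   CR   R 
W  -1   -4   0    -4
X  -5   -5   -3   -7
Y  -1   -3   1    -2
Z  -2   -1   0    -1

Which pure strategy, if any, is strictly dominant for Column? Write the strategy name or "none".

CR

CR vs L: W: 0>-1, X: -3>-5, Y: 1>-1, Z: 0>-2.
CR vs CL: W: 0>-4, X: -3>-5, Y: 1>-3, Z: 0>-1.
CR vs R: W: 0>-4, X: -3>-7, Y: 1>-2, Z: 0>-1.
CR strictly beats every other strategy against every opponent action, so it is strictly dominant.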